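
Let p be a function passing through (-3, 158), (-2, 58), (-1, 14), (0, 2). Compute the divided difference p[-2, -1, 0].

p[-2,-1] = (14 - 58) / (-1 - (-2)) = -44
p[-1,0] = (2 - 14) / (0 - (-1)) = -12
p[-2,-1,0] = (-12 - (-44)) / (0 - (-2)) = 16

16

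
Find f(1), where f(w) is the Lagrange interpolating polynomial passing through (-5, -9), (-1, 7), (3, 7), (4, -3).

Evaluate each Lagrange basis at w = 1:
L_0(1) = (2)·(-2)·(-3)/[(-4)·(-8)·(-9)] = -1/24
L_1(1) = (6)·(-2)·(-3)/[(4)·(-4)·(-5)] = 9/20
L_2(1) = (6)·(2)·(-3)/[(8)·(4)·(-1)] = 9/8
L_3(1) = (6)·(2)·(-2)/[(9)·(5)·(1)] = -8/15
Sum: (-9)·(-1/24) + 7·(9/20) + 7·(9/8) + (-3)·(-8/15) = 13

13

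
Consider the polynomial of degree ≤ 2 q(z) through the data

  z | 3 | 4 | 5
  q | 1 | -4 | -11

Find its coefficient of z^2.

-1

L_0(z) = (z - 4)(z - 5) / [2] = (1/2)z^2 - (9/2)z + 10
L_1(z) = (z - 3)(z - 5) / [-1] = -z^2 + 8z - 15
L_2(z) = (z - 3)(z - 4) / [2] = (1/2)z^2 - (7/2)z + 6
q(z) = 1·L_0 + (-4)·L_1 + (-11)·L_2
Only the coefficient of z^2 is needed; take it from each L_i and combine:
1·(1/2) + (-4)·(-1) + (-11)·(1/2) = -1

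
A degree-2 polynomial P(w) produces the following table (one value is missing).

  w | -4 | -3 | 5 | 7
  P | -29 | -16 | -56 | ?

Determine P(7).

-106

The 3 known values determine P uniquely (degree ≤ 2).
L_0(7) = (10)·(2)/[(-1)·(-9)] = 20/9
L_1(7) = (11)·(2)/[(1)·(-8)] = -11/4
L_2(7) = (11)·(10)/[(9)·(8)] = 55/36
Sum: (-29)·(20/9) + (-16)·(-11/4) + (-56)·(55/36) = -106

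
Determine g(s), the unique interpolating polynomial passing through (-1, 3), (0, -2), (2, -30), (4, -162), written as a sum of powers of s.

g(s) = -2s^3 - s^2 - 4s - 2

Newton's divided differences:
g[-1,0] = (-2 - 3) / (0 - (-1)) = -5
g[0,2] = (-30 - (-2)) / (2 - 0) = -14
g[2,4] = (-162 - (-30)) / (4 - 2) = -66
g[-1,0,2] = (-14 - (-5)) / (2 - (-1)) = -3
g[0,2,4] = (-66 - (-14)) / (4 - 0) = -13
g[-1,0,2,4] = (-13 - (-3)) / (4 - (-1)) = -2
g(s) = 3 + (-5)·(s + 1) + (-3)·(s + 1)s + (-2)·(s + 1)s(s - 2)
Expanding: g(s) = -2s^3 - s^2 - 4s - 2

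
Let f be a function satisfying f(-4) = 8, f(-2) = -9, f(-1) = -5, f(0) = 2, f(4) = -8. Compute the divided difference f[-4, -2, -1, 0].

f[-4,-2] = (-9 - 8) / (-2 - (-4)) = -17/2
f[-2,-1] = (-5 - (-9)) / (-1 - (-2)) = 4
f[-1,0] = (2 - (-5)) / (0 - (-1)) = 7
f[-4,-2,-1] = (4 - (-17/2)) / (-1 - (-4)) = 25/6
f[-2,-1,0] = (7 - 4) / (0 - (-2)) = 3/2
f[-4,-2,-1,0] = (3/2 - 25/6) / (0 - (-4)) = -2/3

-2/3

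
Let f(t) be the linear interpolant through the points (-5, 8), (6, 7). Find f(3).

Evaluate each Lagrange basis at t = 3:
L_0(3) = (-3)/[(-11)] = 3/11
L_1(3) = (8)/[(11)] = 8/11
Sum: 8·(3/11) + 7·(8/11) = 80/11

80/11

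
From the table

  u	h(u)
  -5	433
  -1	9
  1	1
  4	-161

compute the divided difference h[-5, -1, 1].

h[-5,-1] = (9 - 433) / (-1 - (-5)) = -106
h[-1,1] = (1 - 9) / (1 - (-1)) = -4
h[-5,-1,1] = (-4 - (-106)) / (1 - (-5)) = 17

17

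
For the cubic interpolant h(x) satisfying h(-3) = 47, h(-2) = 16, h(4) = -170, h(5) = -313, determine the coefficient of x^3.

The leading coefficient equals the top divided difference h[-3,-2,4,5].
h[-3,-2] = (16 - 47) / (-2 - (-3)) = -31
h[-2,4] = (-170 - 16) / (4 - (-2)) = -31
h[4,5] = (-313 - (-170)) / (5 - 4) = -143
h[-3,-2,4] = (-31 - (-31)) / (4 - (-3)) = 0
h[-2,4,5] = (-143 - (-31)) / (5 - (-2)) = -16
h[-3,-2,4,5] = (-16 - 0) / (5 - (-3)) = -2

-2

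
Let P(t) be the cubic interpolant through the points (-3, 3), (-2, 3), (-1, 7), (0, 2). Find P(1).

L_0(1) = (3)·(2)·(1)/[(-1)·(-2)·(-3)] = -1
L_1(1) = (4)·(2)·(1)/[(1)·(-1)·(-2)] = 4
L_2(1) = (4)·(3)·(1)/[(2)·(1)·(-1)] = -6
L_3(1) = (4)·(3)·(2)/[(3)·(2)·(1)] = 4
Sum: 3·(-1) + 3·(4) + 7·(-6) + 2·(4) = -25

-25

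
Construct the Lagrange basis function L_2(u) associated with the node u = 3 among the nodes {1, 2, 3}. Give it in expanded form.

L_2(u) = (u - 1)(u - 2) / [(2)·(1)]
       = (u^2 - 3u + 2) / (2)

L_2(u) = (1/2)u^2 - (3/2)u + 1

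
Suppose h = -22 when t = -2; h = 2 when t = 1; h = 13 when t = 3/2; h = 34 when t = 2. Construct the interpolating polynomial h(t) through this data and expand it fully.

h(t) = 4t^3 + 2t^2 - 2t - 2

L_0(t) = (t - 1)(t - 3/2)(t - 2) / [-42] = -(1/42)t^3 + (3/28)t^2 - (13/84)t + 1/14
L_1(t) = (t + 2)(t - 3/2)(t - 2) / [3/2] = (2/3)t^3 - t^2 - (8/3)t + 4
L_2(t) = (t + 2)(t - 1)(t - 2) / [-7/8] = -(8/7)t^3 + (8/7)t^2 + (32/7)t - 32/7
L_3(t) = (t + 2)(t - 1)(t - 3/2) / [2] = (1/2)t^3 - (1/4)t^2 - (7/4)t + 3/2
h(t) = (-22)·L_0 + 2·L_1 + 13·L_2 + 34·L_3
  (-22)·L_0(t) = (11/21)t^3 - (33/14)t^2 + (143/42)t - 11/7
  2·L_1(t) = (4/3)t^3 - 2t^2 - (16/3)t + 8
  13·L_2(t) = -(104/7)t^3 + (104/7)t^2 + (416/7)t - 416/7
  34·L_3(t) = 17t^3 - (17/2)t^2 - (119/2)t + 51
Adding term by term: 4t^3 + 2t^2 - 2t - 2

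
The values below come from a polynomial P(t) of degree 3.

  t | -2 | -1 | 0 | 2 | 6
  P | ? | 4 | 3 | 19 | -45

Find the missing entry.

19

The 4 known values determine P uniquely (degree ≤ 3).
Evaluate each Lagrange basis at t = -2:
L_0(-2) = (-2)·(-4)·(-8)/[(-1)·(-3)·(-7)] = 64/21
L_1(-2) = (-1)·(-4)·(-8)/[(1)·(-2)·(-6)] = -8/3
L_2(-2) = (-1)·(-2)·(-8)/[(3)·(2)·(-4)] = 2/3
L_3(-2) = (-1)·(-2)·(-4)/[(7)·(6)·(4)] = -1/21
Sum: 4·(64/21) + 3·(-8/3) + 19·(2/3) + (-45)·(-1/21) = 19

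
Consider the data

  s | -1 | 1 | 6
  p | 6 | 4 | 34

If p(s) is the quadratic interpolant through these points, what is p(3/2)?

Using Newton's divided-difference form:
p[-1,1] = (4 - 6) / (1 - (-1)) = -1
p[1,6] = (34 - 4) / (6 - 1) = 6
p[-1,1,6] = (6 - (-1)) / (6 - (-1)) = 1
p(3/2) = 6 + (-1)·(5/2) + 1·(5/2)·(1/2) = 19/4

19/4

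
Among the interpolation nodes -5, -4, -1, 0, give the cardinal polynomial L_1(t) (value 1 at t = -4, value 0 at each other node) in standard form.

L_1(t) = (1/12)t^3 + (1/2)t^2 + (5/12)t

L_1(t) = (t + 5)(t + 1)t / [(1)·(-3)·(-4)]
       = (t^3 + 6t^2 + 5t) / (12)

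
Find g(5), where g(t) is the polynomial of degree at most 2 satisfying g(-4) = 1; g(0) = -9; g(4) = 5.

Using Newton's divided-difference form:
g[-4,0] = (-9 - 1) / (0 - (-4)) = -5/2
g[0,4] = (5 - (-9)) / (4 - 0) = 7/2
g[-4,0,4] = (7/2 - (-5/2)) / (4 - (-4)) = 3/4
g(5) = 1 + (-5/2)·(9) + (3/4)·(9)·(5) = 49/4

49/4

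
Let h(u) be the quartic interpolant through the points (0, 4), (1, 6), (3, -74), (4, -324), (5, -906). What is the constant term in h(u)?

4

L_0(u) = (u - 1)(u - 3)(u - 4)(u - 5) / [60] = (1/60)u^4 - (13/60)u^3 + (59/60)u^2 - (107/60)u + 1
L_1(u) = u(u - 3)(u - 4)(u - 5) / [-24] = -(1/24)u^4 + (1/2)u^3 - (47/24)u^2 + (5/2)u
L_2(u) = u(u - 1)(u - 4)(u - 5) / [12] = (1/12)u^4 - (5/6)u^3 + (29/12)u^2 - (5/3)u
L_3(u) = u(u - 1)(u - 3)(u - 5) / [-12] = -(1/12)u^4 + (3/4)u^3 - (23/12)u^2 + (5/4)u
L_4(u) = u(u - 1)(u - 3)(u - 4) / [40] = (1/40)u^4 - (1/5)u^3 + (19/40)u^2 - (3/10)u
h(u) = 4·L_0 + 6·L_1 + (-74)·L_2 + (-324)·L_3 + (-906)·L_4
Only the constant term is needed; take it from each L_i and combine:
4·(1) + 6·(0) + (-74)·(0) + (-324)·(0) + (-906)·(0) = 4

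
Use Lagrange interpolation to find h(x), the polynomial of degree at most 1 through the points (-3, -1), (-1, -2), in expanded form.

Build the Lagrange basis polynomials:
L_0(x) = (x + 1) / [-2] = -(1/2)x - 1/2
L_1(x) = (x + 3) / [2] = (1/2)x + 3/2
h(x) = (-1)·L_0 + (-2)·L_1
  (-1)·L_0(x) = (1/2)x + 1/2
  (-2)·L_1(x) = -x - 3
Adding term by term: -(1/2)x - 5/2

h(x) = -(1/2)x - 5/2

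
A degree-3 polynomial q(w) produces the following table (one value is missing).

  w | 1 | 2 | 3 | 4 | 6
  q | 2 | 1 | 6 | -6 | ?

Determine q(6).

The 4 known values determine q uniquely (degree ≤ 3).
Evaluate each Lagrange basis at w = 6:
L_0(6) = (4)·(3)·(2)/[(-1)·(-2)·(-3)] = -4
L_1(6) = (5)·(3)·(2)/[(1)·(-1)·(-2)] = 15
L_2(6) = (5)·(4)·(2)/[(2)·(1)·(-1)] = -20
L_3(6) = (5)·(4)·(3)/[(3)·(2)·(1)] = 10
Sum: 2·(-4) + 1·(15) + 6·(-20) + (-6)·(10) = -173

-173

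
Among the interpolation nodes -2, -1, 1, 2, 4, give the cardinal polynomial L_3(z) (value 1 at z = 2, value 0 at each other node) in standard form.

L_3(z) = (z + 2)(z + 1)(z - 1)(z - 4) / [(4)·(3)·(1)·(-2)]
       = (z^4 - 2z^3 - 9z^2 + 2z + 8) / (-24)

L_3(z) = -(1/24)z^4 + (1/12)z^3 + (3/8)z^2 - (1/12)z - 1/3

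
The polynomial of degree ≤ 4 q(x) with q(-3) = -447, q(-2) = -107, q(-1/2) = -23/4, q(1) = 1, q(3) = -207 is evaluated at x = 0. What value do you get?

-3

Evaluate each Lagrange basis at x = 0:
L_0(0) = (2)·(1/2)·(-1)·(-3)/[(-1)·(-5/2)·(-4)·(-6)] = 1/20
L_1(0) = (3)·(1/2)·(-1)·(-3)/[(1)·(-3/2)·(-3)·(-5)] = -1/5
L_2(0) = (3)·(2)·(-1)·(-3)/[(5/2)·(3/2)·(-3/2)·(-7/2)] = 32/35
L_3(0) = (3)·(2)·(1/2)·(-3)/[(4)·(3)·(3/2)·(-2)] = 1/4
L_4(0) = (3)·(2)·(1/2)·(-1)/[(6)·(5)·(7/2)·(2)] = -1/70
Sum: (-447)·(1/20) + (-107)·(-1/5) + (-23/4)·(32/35) + 1·(1/4) + (-207)·(-1/70) = -3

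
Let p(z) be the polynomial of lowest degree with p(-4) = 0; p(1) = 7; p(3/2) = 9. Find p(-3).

L_0(-3) = (-4)·(-9/2)/[(-5)·(-11/2)] = 36/55
L_1(-3) = (1)·(-9/2)/[(5)·(-1/2)] = 9/5
L_2(-3) = (1)·(-4)/[(11/2)·(1/2)] = -16/11
Sum: 0 + 7·(9/5) + 9·(-16/11) = -27/55

-27/55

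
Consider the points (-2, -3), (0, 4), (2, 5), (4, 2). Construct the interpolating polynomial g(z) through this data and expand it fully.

g(z) = (1/24)z^3 - (3/4)z^2 + (11/6)z + 4

L_0(z) = z(z - 2)(z - 4) / [-48] = -(1/48)z^3 + (1/8)z^2 - (1/6)z
L_1(z) = (z + 2)(z - 2)(z - 4) / [16] = (1/16)z^3 - (1/4)z^2 - (1/4)z + 1
L_2(z) = (z + 2)z(z - 4) / [-16] = -(1/16)z^3 + (1/8)z^2 + (1/2)z
L_3(z) = (z + 2)z(z - 2) / [48] = (1/48)z^3 - (1/12)z
g(z) = (-3)·L_0 + 4·L_1 + 5·L_2 + 2·L_3
  (-3)·L_0(z) = (1/16)z^3 - (3/8)z^2 + (1/2)z
  4·L_1(z) = (1/4)z^3 - z^2 - z + 4
  5·L_2(z) = -(5/16)z^3 + (5/8)z^2 + (5/2)z
  2·L_3(z) = (1/24)z^3 - (1/6)z
Adding term by term: (1/24)z^3 - (3/4)z^2 + (11/6)z + 4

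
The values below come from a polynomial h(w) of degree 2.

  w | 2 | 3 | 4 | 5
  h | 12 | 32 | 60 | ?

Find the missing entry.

The 3 known values determine h uniquely (degree ≤ 2).
Evaluate each Lagrange basis at w = 5:
L_0(5) = (2)·(1)/[(-1)·(-2)] = 1
L_1(5) = (3)·(1)/[(1)·(-1)] = -3
L_2(5) = (3)·(2)/[(2)·(1)] = 3
Sum: 12·(1) + 32·(-3) + 60·(3) = 96

96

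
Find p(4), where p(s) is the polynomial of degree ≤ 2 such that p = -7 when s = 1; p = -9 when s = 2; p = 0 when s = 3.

20

L_0(4) = (2)·(1)/[(-1)·(-2)] = 1
L_1(4) = (3)·(1)/[(1)·(-1)] = -3
L_2(4) = (3)·(2)/[(2)·(1)] = 3
Sum: (-7)·(1) + (-9)·(-3) + 0 = 20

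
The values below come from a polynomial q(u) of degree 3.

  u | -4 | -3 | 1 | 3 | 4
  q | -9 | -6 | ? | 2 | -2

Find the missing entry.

27/7

The 4 known values determine q uniquely (degree ≤ 3).
Evaluate each Lagrange basis at u = 1:
L_0(1) = (4)·(-2)·(-3)/[(-1)·(-7)·(-8)] = -3/7
L_1(1) = (5)·(-2)·(-3)/[(1)·(-6)·(-7)] = 5/7
L_2(1) = (5)·(4)·(-3)/[(7)·(6)·(-1)] = 10/7
L_3(1) = (5)·(4)·(-2)/[(8)·(7)·(1)] = -5/7
Sum: (-9)·(-3/7) + (-6)·(5/7) + 2·(10/7) + (-2)·(-5/7) = 27/7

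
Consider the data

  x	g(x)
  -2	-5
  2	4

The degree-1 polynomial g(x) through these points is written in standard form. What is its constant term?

-1/2

L_0(x) = (x - 2) / [-4] = -(1/4)x + 1/2
L_1(x) = (x + 2) / [4] = (1/4)x + 1/2
g(x) = (-5)·L_0 + 4·L_1
Only the constant term is needed; take it from each L_i and combine:
(-5)·(1/2) + 4·(1/2) = -1/2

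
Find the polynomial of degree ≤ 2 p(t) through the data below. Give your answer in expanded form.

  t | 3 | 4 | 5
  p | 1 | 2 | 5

Build the Lagrange basis polynomials:
L_0(t) = (t - 4)(t - 5) / [2] = (1/2)t^2 - (9/2)t + 10
L_1(t) = (t - 3)(t - 5) / [-1] = -t^2 + 8t - 15
L_2(t) = (t - 3)(t - 4) / [2] = (1/2)t^2 - (7/2)t + 6
p(t) = 1·L_0 + 2·L_1 + 5·L_2
  1·L_0(t) = (1/2)t^2 - (9/2)t + 10
  2·L_1(t) = -2t^2 + 16t - 30
  5·L_2(t) = (5/2)t^2 - (35/2)t + 30
Adding term by term: t^2 - 6t + 10

p(t) = t^2 - 6t + 10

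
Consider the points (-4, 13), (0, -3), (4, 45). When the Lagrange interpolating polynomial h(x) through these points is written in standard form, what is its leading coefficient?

2

Build the Lagrange basis polynomials:
L_0(x) = x(x - 4) / [32] = (1/32)x^2 - (1/8)x
L_1(x) = (x + 4)(x - 4) / [-16] = -(1/16)x^2 + 1
L_2(x) = (x + 4)x / [32] = (1/32)x^2 + (1/8)x
h(x) = 13·L_0 + (-3)·L_1 + 45·L_2
Only the coefficient of x^2 is needed; take it from each L_i and combine:
13·(1/32) + (-3)·(-1/16) + 45·(1/32) = 2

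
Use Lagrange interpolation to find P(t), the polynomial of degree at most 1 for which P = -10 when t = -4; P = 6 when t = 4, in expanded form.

Build the Lagrange basis polynomials:
L_0(t) = (t - 4) / [-8] = -(1/8)t + 1/2
L_1(t) = (t + 4) / [8] = (1/8)t + 1/2
P(t) = (-10)·L_0 + 6·L_1
  (-10)·L_0(t) = (5/4)t - 5
  6·L_1(t) = (3/4)t + 3
Adding term by term: 2t - 2

P(t) = 2t - 2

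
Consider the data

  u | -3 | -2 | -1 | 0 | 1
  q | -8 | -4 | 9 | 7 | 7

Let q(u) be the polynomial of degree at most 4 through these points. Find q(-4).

Evaluate each Lagrange basis at u = -4:
L_0(-4) = (-2)·(-3)·(-4)·(-5)/[(-1)·(-2)·(-3)·(-4)] = 5
L_1(-4) = (-1)·(-3)·(-4)·(-5)/[(1)·(-1)·(-2)·(-3)] = -10
L_2(-4) = (-1)·(-2)·(-4)·(-5)/[(2)·(1)·(-1)·(-2)] = 10
L_3(-4) = (-1)·(-2)·(-3)·(-5)/[(3)·(2)·(1)·(-1)] = -5
L_4(-4) = (-1)·(-2)·(-3)·(-4)/[(4)·(3)·(2)·(1)] = 1
Sum: (-8)·(5) + (-4)·(-10) + 9·(10) + 7·(-5) + 7·(1) = 62

62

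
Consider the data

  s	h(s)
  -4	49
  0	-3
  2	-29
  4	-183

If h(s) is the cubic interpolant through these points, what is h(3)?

Evaluate each Lagrange basis at s = 3:
L_0(3) = (3)·(1)·(-1)/[(-4)·(-6)·(-8)] = 1/64
L_1(3) = (7)·(1)·(-1)/[(4)·(-2)·(-4)] = -7/32
L_2(3) = (7)·(3)·(-1)/[(6)·(2)·(-2)] = 7/8
L_3(3) = (7)·(3)·(1)/[(8)·(4)·(2)] = 21/64
Sum: 49·(1/64) + (-3)·(-7/32) + (-29)·(7/8) + (-183)·(21/64) = -84

-84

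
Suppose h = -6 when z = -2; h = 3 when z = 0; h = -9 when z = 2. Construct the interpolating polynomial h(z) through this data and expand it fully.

h(z) = -(21/8)z^2 - (3/4)z + 3

Newton's divided differences:
h[-2,0] = (3 - (-6)) / (0 - (-2)) = 9/2
h[0,2] = (-9 - 3) / (2 - 0) = -6
h[-2,0,2] = (-6 - 9/2) / (2 - (-2)) = -21/8
h(z) = -6 + (9/2)·(z + 2) + (-21/8)·(z + 2)z
Expanding: h(z) = -(21/8)z^2 - (3/4)z + 3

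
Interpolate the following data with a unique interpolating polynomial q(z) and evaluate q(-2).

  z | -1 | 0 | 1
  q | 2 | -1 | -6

Evaluate each Lagrange basis at z = -2:
L_0(-2) = (-2)·(-3)/[(-1)·(-2)] = 3
L_1(-2) = (-1)·(-3)/[(1)·(-1)] = -3
L_2(-2) = (-1)·(-2)/[(2)·(1)] = 1
Sum: 2·(3) + (-1)·(-3) + (-6)·(1) = 3

3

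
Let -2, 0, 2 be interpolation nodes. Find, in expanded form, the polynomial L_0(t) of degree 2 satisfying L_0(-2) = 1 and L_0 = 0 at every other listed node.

L_0(t) = (1/8)t^2 - (1/4)t

L_0(t) = t(t - 2) / [(-2)·(-4)]
       = (t^2 - 2t) / (8)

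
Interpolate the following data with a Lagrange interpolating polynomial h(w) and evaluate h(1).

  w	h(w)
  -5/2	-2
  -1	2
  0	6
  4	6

L_0(1) = (2)·(1)·(-3)/[(-3/2)·(-5/2)·(-13/2)] = 16/65
L_1(1) = (7/2)·(1)·(-3)/[(3/2)·(-1)·(-5)] = -7/5
L_2(1) = (7/2)·(2)·(-3)/[(5/2)·(1)·(-4)] = 21/10
L_3(1) = (7/2)·(2)·(1)/[(13/2)·(5)·(4)] = 7/130
Sum: (-2)·(16/65) + 2·(-7/5) + 6·(21/10) + 6·(7/130) = 626/65

626/65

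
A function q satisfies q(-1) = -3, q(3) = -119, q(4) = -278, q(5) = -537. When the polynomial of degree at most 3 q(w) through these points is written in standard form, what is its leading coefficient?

L_0(w) = (w - 3)(w - 4)(w - 5) / [-120] = -(1/120)w^3 + (1/10)w^2 - (47/120)w + 1/2
L_1(w) = (w + 1)(w - 4)(w - 5) / [8] = (1/8)w^3 - w^2 + (11/8)w + 5/2
L_2(w) = (w + 1)(w - 3)(w - 5) / [-5] = -(1/5)w^3 + (7/5)w^2 - (7/5)w - 3
L_3(w) = (w + 1)(w - 3)(w - 4) / [12] = (1/12)w^3 - (1/2)w^2 + (5/12)w + 1
q(w) = (-3)·L_0 + (-119)·L_1 + (-278)·L_2 + (-537)·L_3
Only the coefficient of w^3 is needed; take it from each L_i and combine:
(-3)·(-1/120) + (-119)·(1/8) + (-278)·(-1/5) + (-537)·(1/12) = -4

-4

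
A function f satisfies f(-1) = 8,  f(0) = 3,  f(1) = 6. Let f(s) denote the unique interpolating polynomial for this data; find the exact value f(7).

Using Newton's divided-difference form:
f[-1,0] = (3 - 8) / (0 - (-1)) = -5
f[0,1] = (6 - 3) / (1 - 0) = 3
f[-1,0,1] = (3 - (-5)) / (1 - (-1)) = 4
f(7) = 8 + (-5)·(8) + 4·(8)·(7) = 192

192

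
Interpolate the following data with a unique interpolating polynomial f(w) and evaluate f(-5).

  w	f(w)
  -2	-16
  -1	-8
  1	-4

-64

Evaluate each Lagrange basis at w = -5:
L_0(-5) = (-4)·(-6)/[(-1)·(-3)] = 8
L_1(-5) = (-3)·(-6)/[(1)·(-2)] = -9
L_2(-5) = (-3)·(-4)/[(3)·(2)] = 2
Sum: (-16)·(8) + (-8)·(-9) + (-4)·(2) = -64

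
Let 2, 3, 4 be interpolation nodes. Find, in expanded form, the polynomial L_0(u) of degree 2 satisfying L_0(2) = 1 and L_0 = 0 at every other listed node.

L_0(u) = (1/2)u^2 - (7/2)u + 6

L_0(u) = (u - 3)(u - 4) / [(-1)·(-2)]
       = (u^2 - 7u + 12) / (2)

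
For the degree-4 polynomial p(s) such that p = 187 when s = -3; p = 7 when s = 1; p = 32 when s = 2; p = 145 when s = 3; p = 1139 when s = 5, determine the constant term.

Build the Lagrange basis polynomials:
L_0(s) = (s - 1)(s - 2)(s - 3)(s - 5) / [960] = (1/960)s^4 - (11/960)s^3 + (41/960)s^2 - (61/960)s + 1/32
L_1(s) = (s + 3)(s - 2)(s - 3)(s - 5) / [-32] = -(1/32)s^4 + (7/32)s^3 - (1/32)s^2 - (63/32)s + 45/16
L_2(s) = (s + 3)(s - 1)(s - 3)(s - 5) / [15] = (1/15)s^4 - (2/5)s^3 - (4/15)s^2 + (18/5)s - 3
L_3(s) = (s + 3)(s - 1)(s - 2)(s - 5) / [-24] = -(1/24)s^4 + (5/24)s^3 + (7/24)s^2 - (41/24)s + 5/4
L_4(s) = (s + 3)(s - 1)(s - 2)(s - 3) / [192] = (1/192)s^4 - (1/64)s^3 - (7/192)s^2 + (9/64)s - 3/32
p(s) = 187·L_0 + 7·L_1 + 32·L_2 + 145·L_3 + 1139·L_4
Only the constant term is needed; take it from each L_i and combine:
187·(1/32) + 7·(45/16) + 32·(-3) + 145·(5/4) + 1139·(-3/32) = 4

4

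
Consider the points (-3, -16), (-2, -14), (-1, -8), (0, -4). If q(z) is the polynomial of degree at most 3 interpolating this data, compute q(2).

-26

Using Newton's divided-difference form:
q[-3,-2] = (-14 - (-16)) / (-2 - (-3)) = 2
q[-2,-1] = (-8 - (-14)) / (-1 - (-2)) = 6
q[-1,0] = (-4 - (-8)) / (0 - (-1)) = 4
q[-3,-2,-1] = (6 - 2) / (-1 - (-3)) = 2
q[-2,-1,0] = (4 - 6) / (0 - (-2)) = -1
q[-3,-2,-1,0] = (-1 - 2) / (0 - (-3)) = -1
q(2) = -16 + 2·(5) + 2·(5)·(4) + (-1)·(5)·(4)·(3) = -26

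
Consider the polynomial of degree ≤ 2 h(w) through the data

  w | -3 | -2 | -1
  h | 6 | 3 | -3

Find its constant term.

-12

L_0(w) = (w + 2)(w + 1) / [2] = (1/2)w^2 + (3/2)w + 1
L_1(w) = (w + 3)(w + 1) / [-1] = -w^2 - 4w - 3
L_2(w) = (w + 3)(w + 2) / [2] = (1/2)w^2 + (5/2)w + 3
h(w) = 6·L_0 + 3·L_1 + (-3)·L_2
Only the constant term is needed; take it from each L_i and combine:
6·(1) + 3·(-3) + (-3)·(3) = -12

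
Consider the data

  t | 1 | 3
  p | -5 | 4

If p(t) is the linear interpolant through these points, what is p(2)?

Evaluate each Lagrange basis at t = 2:
L_0(2) = (-1)/[(-2)] = 1/2
L_1(2) = (1)/[(2)] = 1/2
Sum: (-5)·(1/2) + 4·(1/2) = -1/2

-1/2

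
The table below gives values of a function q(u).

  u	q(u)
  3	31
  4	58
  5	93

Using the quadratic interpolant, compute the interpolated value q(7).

187

L_0(7) = (3)·(2)/[(-1)·(-2)] = 3
L_1(7) = (4)·(2)/[(1)·(-1)] = -8
L_2(7) = (4)·(3)/[(2)·(1)] = 6
Sum: 31·(3) + 58·(-8) + 93·(6) = 187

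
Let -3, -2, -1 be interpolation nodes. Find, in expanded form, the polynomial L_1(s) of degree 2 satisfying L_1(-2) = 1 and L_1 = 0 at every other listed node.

L_1(s) = (s + 3)(s + 1) / [(1)·(-1)]
       = (s^2 + 4s + 3) / (-1)

L_1(s) = -s^2 - 4s - 3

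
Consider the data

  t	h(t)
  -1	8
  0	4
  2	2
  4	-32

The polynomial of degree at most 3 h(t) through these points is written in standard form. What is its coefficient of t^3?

-1

The leading coefficient equals the top divided difference h[-1,0,2,4].
h[-1,0] = (4 - 8) / (0 - (-1)) = -4
h[0,2] = (2 - 4) / (2 - 0) = -1
h[2,4] = (-32 - 2) / (4 - 2) = -17
h[-1,0,2] = (-1 - (-4)) / (2 - (-1)) = 1
h[0,2,4] = (-17 - (-1)) / (4 - 0) = -4
h[-1,0,2,4] = (-4 - 1) / (4 - (-1)) = -1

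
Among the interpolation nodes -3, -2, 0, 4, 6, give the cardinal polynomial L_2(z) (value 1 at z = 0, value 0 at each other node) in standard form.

L_2(z) = (1/144)z^4 - (5/144)z^3 - (5/36)z^2 + (5/12)z + 1

L_2(z) = (z + 3)(z + 2)(z - 4)(z - 6) / [(3)·(2)·(-4)·(-6)]
       = (z^4 - 5z^3 - 20z^2 + 60z + 144) / (144)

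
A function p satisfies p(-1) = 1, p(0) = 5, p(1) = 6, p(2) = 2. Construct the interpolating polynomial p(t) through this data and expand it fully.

Build the Lagrange basis polynomials:
L_0(t) = t(t - 1)(t - 2) / [-6] = -(1/6)t^3 + (1/2)t^2 - (1/3)t
L_1(t) = (t + 1)(t - 1)(t - 2) / [2] = (1/2)t^3 - t^2 - (1/2)t + 1
L_2(t) = (t + 1)t(t - 2) / [-2] = -(1/2)t^3 + (1/2)t^2 + t
L_3(t) = (t + 1)t(t - 1) / [6] = (1/6)t^3 - (1/6)t
p(t) = 1·L_0 + 5·L_1 + 6·L_2 + 2·L_3
  1·L_0(t) = -(1/6)t^3 + (1/2)t^2 - (1/3)t
  5·L_1(t) = (5/2)t^3 - 5t^2 - (5/2)t + 5
  6·L_2(t) = -3t^3 + 3t^2 + 6t
  2·L_3(t) = (1/3)t^3 - (1/3)t
Adding term by term: -(1/3)t^3 - (3/2)t^2 + (17/6)t + 5

p(t) = -(1/3)t^3 - (3/2)t^2 + (17/6)t + 5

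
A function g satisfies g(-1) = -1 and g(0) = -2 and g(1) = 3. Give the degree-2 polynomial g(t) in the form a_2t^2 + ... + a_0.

Build the Lagrange basis polynomials:
L_0(t) = t(t - 1) / [2] = (1/2)t^2 - (1/2)t
L_1(t) = (t + 1)(t - 1) / [-1] = -t^2 + 1
L_2(t) = (t + 1)t / [2] = (1/2)t^2 + (1/2)t
g(t) = (-1)·L_0 + (-2)·L_1 + 3·L_2
  (-1)·L_0(t) = -(1/2)t^2 + (1/2)t
  (-2)·L_1(t) = 2t^2 - 2
  3·L_2(t) = (3/2)t^2 + (3/2)t
Adding term by term: 3t^2 + 2t - 2

g(t) = 3t^2 + 2t - 2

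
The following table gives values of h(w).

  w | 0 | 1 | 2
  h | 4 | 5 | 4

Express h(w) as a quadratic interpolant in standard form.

Newton's divided differences:
h[0,1] = (5 - 4) / (1 - 0) = 1
h[1,2] = (4 - 5) / (2 - 1) = -1
h[0,1,2] = (-1 - 1) / (2 - 0) = -1
h(w) = 4 + 1·w + (-1)·w(w - 1)
Expanding: h(w) = -w^2 + 2w + 4

h(w) = -w^2 + 2w + 4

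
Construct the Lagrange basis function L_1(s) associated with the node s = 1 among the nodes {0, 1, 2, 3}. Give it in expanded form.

L_1(s) = s(s - 2)(s - 3) / [(1)·(-1)·(-2)]
       = (s^3 - 5s^2 + 6s) / (2)

L_1(s) = (1/2)s^3 - (5/2)s^2 + 3s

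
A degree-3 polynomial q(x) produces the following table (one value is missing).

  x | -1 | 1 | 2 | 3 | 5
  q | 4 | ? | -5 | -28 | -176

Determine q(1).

The 4 known values determine q uniquely (degree ≤ 3).
Evaluate each Lagrange basis at x = 1:
L_0(1) = (-1)·(-2)·(-4)/[(-3)·(-4)·(-6)] = 1/9
L_1(1) = (2)·(-2)·(-4)/[(3)·(-1)·(-3)] = 16/9
L_2(1) = (2)·(-1)·(-4)/[(4)·(1)·(-2)] = -1
L_3(1) = (2)·(-1)·(-2)/[(6)·(3)·(2)] = 1/9
Sum: 4·(1/9) + (-5)·(16/9) + (-28)·(-1) + (-176)·(1/9) = 0

0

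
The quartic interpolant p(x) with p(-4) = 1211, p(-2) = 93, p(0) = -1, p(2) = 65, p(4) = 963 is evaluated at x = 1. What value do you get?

6

L_0(1) = (3)·(1)·(-1)·(-3)/[(-2)·(-4)·(-6)·(-8)] = 3/128
L_1(1) = (5)·(1)·(-1)·(-3)/[(2)·(-2)·(-4)·(-6)] = -5/32
L_2(1) = (5)·(3)·(-1)·(-3)/[(4)·(2)·(-2)·(-4)] = 45/64
L_3(1) = (5)·(3)·(1)·(-3)/[(6)·(4)·(2)·(-2)] = 15/32
L_4(1) = (5)·(3)·(1)·(-1)/[(8)·(6)·(4)·(2)] = -5/128
Sum: 1211·(3/128) + 93·(-5/32) + (-1)·(45/64) + 65·(15/32) + 963·(-5/128) = 6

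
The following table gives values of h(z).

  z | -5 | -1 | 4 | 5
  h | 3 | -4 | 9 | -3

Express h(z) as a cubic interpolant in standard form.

Newton's divided differences:
h[-5,-1] = (-4 - 3) / (-1 - (-5)) = -7/4
h[-1,4] = (9 - (-4)) / (4 - (-1)) = 13/5
h[4,5] = (-3 - 9) / (5 - 4) = -12
h[-5,-1,4] = (13/5 - (-7/4)) / (4 - (-5)) = 29/60
h[-1,4,5] = (-12 - 13/5) / (5 - (-1)) = -73/30
h[-5,-1,4,5] = (-73/30 - 29/60) / (5 - (-5)) = -7/24
h(z) = 3 + (-7/4)·(z + 5) + (29/60)·(z + 5)(z + 1) + (-7/24)·(z + 5)(z + 1)(z - 4)
Expanding: h(z) = -(7/24)z^3 - (1/10)z^2 + (803/120)z + 5/2

h(z) = -(7/24)z^3 - (1/10)z^2 + (803/120)z + 5/2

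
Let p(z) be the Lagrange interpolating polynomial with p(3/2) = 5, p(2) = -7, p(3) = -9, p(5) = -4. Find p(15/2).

-2991/14

L_0(15/2) = (11/2)·(9/2)·(5/2)/[(-1/2)·(-3/2)·(-7/2)] = -165/7
L_1(15/2) = (6)·(9/2)·(5/2)/[(1/2)·(-1)·(-3)] = 45
L_2(15/2) = (6)·(11/2)·(5/2)/[(3/2)·(1)·(-2)] = -55/2
L_3(15/2) = (6)·(11/2)·(9/2)/[(7/2)·(3)·(2)] = 99/14
Sum: 5·(-165/7) + (-7)·(45) + (-9)·(-55/2) + (-4)·(99/14) = -2991/14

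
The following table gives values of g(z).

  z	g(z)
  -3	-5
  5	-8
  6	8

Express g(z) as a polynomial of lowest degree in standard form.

Newton's divided differences:
g[-3,5] = (-8 - (-5)) / (5 - (-3)) = -3/8
g[5,6] = (8 - (-8)) / (6 - 5) = 16
g[-3,5,6] = (16 - (-3/8)) / (6 - (-3)) = 131/72
g(z) = -5 + (-3/8)·(z + 3) + (131/72)·(z + 3)(z - 5)
Expanding: g(z) = (131/72)z^2 - (289/72)z - 401/12

g(z) = (131/72)z^2 - (289/72)z - 401/12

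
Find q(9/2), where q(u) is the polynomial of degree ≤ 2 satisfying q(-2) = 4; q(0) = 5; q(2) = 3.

Evaluate each Lagrange basis at u = 9/2:
L_0(9/2) = (9/2)·(5/2)/[(-2)·(-4)] = 45/32
L_1(9/2) = (13/2)·(5/2)/[(2)·(-2)] = -65/16
L_2(9/2) = (13/2)·(9/2)/[(4)·(2)] = 117/32
Sum: 4·(45/32) + 5·(-65/16) + 3·(117/32) = -119/32

-119/32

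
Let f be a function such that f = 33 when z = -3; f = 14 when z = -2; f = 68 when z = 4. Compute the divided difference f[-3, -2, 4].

f[-3,-2] = (14 - 33) / (-2 - (-3)) = -19
f[-2,4] = (68 - 14) / (4 - (-2)) = 9
f[-3,-2,4] = (9 - (-19)) / (4 - (-3)) = 4

4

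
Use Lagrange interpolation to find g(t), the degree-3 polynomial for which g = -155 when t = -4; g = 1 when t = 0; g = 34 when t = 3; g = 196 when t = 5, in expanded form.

Build the Lagrange basis polynomials:
L_0(t) = t(t - 3)(t - 5) / [-252] = -(1/252)t^3 + (2/63)t^2 - (5/84)t
L_1(t) = (t + 4)(t - 3)(t - 5) / [60] = (1/60)t^3 - (1/15)t^2 - (17/60)t + 1
L_2(t) = (t + 4)t(t - 5) / [-42] = -(1/42)t^3 + (1/42)t^2 + (10/21)t
L_3(t) = (t + 4)t(t - 3) / [90] = (1/90)t^3 + (1/90)t^2 - (2/15)t
g(t) = (-155)·L_0 + 1·L_1 + 34·L_2 + 196·L_3
  (-155)·L_0(t) = (155/252)t^3 - (310/63)t^2 + (775/84)t
  1·L_1(t) = (1/60)t^3 - (1/15)t^2 - (17/60)t + 1
  34·L_2(t) = -(17/21)t^3 + (17/21)t^2 + (340/21)t
  196·L_3(t) = (98/45)t^3 + (98/45)t^2 - (392/15)t
Adding term by term: 2t^3 - 2t^2 - t + 1

g(t) = 2t^3 - 2t^2 - t + 1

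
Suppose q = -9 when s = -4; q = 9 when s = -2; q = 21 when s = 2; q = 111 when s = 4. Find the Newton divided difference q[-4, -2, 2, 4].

q[-4,-2] = (9 - (-9)) / (-2 - (-4)) = 9
q[-2,2] = (21 - 9) / (2 - (-2)) = 3
q[2,4] = (111 - 21) / (4 - 2) = 45
q[-4,-2,2] = (3 - 9) / (2 - (-4)) = -1
q[-2,2,4] = (45 - 3) / (4 - (-2)) = 7
q[-4,-2,2,4] = (7 - (-1)) / (4 - (-4)) = 1

1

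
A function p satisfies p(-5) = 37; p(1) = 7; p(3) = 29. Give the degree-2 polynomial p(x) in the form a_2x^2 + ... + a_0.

p(x) = 2x^2 + 3x + 2

Build the Lagrange basis polynomials:
L_0(x) = (x - 1)(x - 3) / [48] = (1/48)x^2 - (1/12)x + 1/16
L_1(x) = (x + 5)(x - 3) / [-12] = -(1/12)x^2 - (1/6)x + 5/4
L_2(x) = (x + 5)(x - 1) / [16] = (1/16)x^2 + (1/4)x - 5/16
p(x) = 37·L_0 + 7·L_1 + 29·L_2
  37·L_0(x) = (37/48)x^2 - (37/12)x + 37/16
  7·L_1(x) = -(7/12)x^2 - (7/6)x + 35/4
  29·L_2(x) = (29/16)x^2 + (29/4)x - 145/16
Adding term by term: 2x^2 + 3x + 2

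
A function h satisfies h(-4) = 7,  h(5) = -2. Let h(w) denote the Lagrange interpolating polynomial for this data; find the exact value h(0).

3

Evaluate each Lagrange basis at w = 0:
L_0(0) = (-5)/[(-9)] = 5/9
L_1(0) = (4)/[(9)] = 4/9
Sum: 7·(5/9) + (-2)·(4/9) = 3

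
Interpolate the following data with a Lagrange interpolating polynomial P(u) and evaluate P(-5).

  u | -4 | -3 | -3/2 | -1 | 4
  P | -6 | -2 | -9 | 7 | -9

L_0(-5) = (-2)·(-7/2)·(-4)·(-9)/[(-1)·(-5/2)·(-3)·(-8)] = 21/5
L_1(-5) = (-1)·(-7/2)·(-4)·(-9)/[(1)·(-3/2)·(-2)·(-7)] = -6
L_2(-5) = (-1)·(-2)·(-4)·(-9)/[(5/2)·(3/2)·(-1/2)·(-11/2)] = 384/55
L_3(-5) = (-1)·(-2)·(-7/2)·(-9)/[(3)·(2)·(1/2)·(-5)] = -21/5
L_4(-5) = (-1)·(-2)·(-7/2)·(-4)/[(8)·(7)·(11/2)·(5)] = 1/55
Sum: (-6)·(21/5) + (-2)·(-6) + (-9)·(384/55) + 7·(-21/5) + (-9)·(1/55) = -528/5

-528/5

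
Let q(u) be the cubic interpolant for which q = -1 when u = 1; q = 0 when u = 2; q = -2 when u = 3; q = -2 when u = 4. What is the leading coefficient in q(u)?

5/6

L_0(u) = (u - 2)(u - 3)(u - 4) / [-6] = -(1/6)u^3 + (3/2)u^2 - (13/3)u + 4
L_1(u) = (u - 1)(u - 3)(u - 4) / [2] = (1/2)u^3 - 4u^2 + (19/2)u - 6
L_2(u) = (u - 1)(u - 2)(u - 4) / [-2] = -(1/2)u^3 + (7/2)u^2 - 7u + 4
L_3(u) = (u - 1)(u - 2)(u - 3) / [6] = (1/6)u^3 - u^2 + (11/6)u - 1
q(u) = (-1)·L_0 + 0·L_1 + (-2)·L_2 + (-2)·L_3
Only the coefficient of u^3 is needed; take it from each L_i and combine:
(-1)·(-1/6) + 0·(1/2) + (-2)·(-1/2) + (-2)·(1/6) = 5/6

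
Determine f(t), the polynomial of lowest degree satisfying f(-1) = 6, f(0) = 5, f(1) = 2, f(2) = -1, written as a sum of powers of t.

Build the Lagrange basis polynomials:
L_0(t) = t(t - 1)(t - 2) / [-6] = -(1/6)t^3 + (1/2)t^2 - (1/3)t
L_1(t) = (t + 1)(t - 1)(t - 2) / [2] = (1/2)t^3 - t^2 - (1/2)t + 1
L_2(t) = (t + 1)t(t - 2) / [-2] = -(1/2)t^3 + (1/2)t^2 + t
L_3(t) = (t + 1)t(t - 1) / [6] = (1/6)t^3 - (1/6)t
f(t) = 6·L_0 + 5·L_1 + 2·L_2 + (-1)·L_3
  6·L_0(t) = -t^3 + 3t^2 - 2t
  5·L_1(t) = (5/2)t^3 - 5t^2 - (5/2)t + 5
  2·L_2(t) = -t^3 + t^2 + 2t
  (-1)·L_3(t) = -(1/6)t^3 + (1/6)t
Adding term by term: (1/3)t^3 - t^2 - (7/3)t + 5

f(t) = (1/3)t^3 - t^2 - (7/3)t + 5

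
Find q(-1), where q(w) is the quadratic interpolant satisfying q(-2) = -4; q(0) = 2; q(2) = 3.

Evaluate each Lagrange basis at w = -1:
L_0(-1) = (-1)·(-3)/[(-2)·(-4)] = 3/8
L_1(-1) = (1)·(-3)/[(2)·(-2)] = 3/4
L_2(-1) = (1)·(-1)/[(4)·(2)] = -1/8
Sum: (-4)·(3/8) + 2·(3/4) + 3·(-1/8) = -3/8

-3/8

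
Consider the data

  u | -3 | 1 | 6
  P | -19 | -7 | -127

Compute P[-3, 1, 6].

-3

P[-3,1] = (-7 - (-19)) / (1 - (-3)) = 3
P[1,6] = (-127 - (-7)) / (6 - 1) = -24
P[-3,1,6] = (-24 - 3) / (6 - (-3)) = -3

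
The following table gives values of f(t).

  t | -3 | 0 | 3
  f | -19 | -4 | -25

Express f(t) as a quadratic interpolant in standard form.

f(t) = -2t^2 - t - 4

L_0(t) = t(t - 3) / [18] = (1/18)t^2 - (1/6)t
L_1(t) = (t + 3)(t - 3) / [-9] = -(1/9)t^2 + 1
L_2(t) = (t + 3)t / [18] = (1/18)t^2 + (1/6)t
f(t) = (-19)·L_0 + (-4)·L_1 + (-25)·L_2
  (-19)·L_0(t) = -(19/18)t^2 + (19/6)t
  (-4)·L_1(t) = (4/9)t^2 - 4
  (-25)·L_2(t) = -(25/18)t^2 - (25/6)t
Adding term by term: -2t^2 - t - 4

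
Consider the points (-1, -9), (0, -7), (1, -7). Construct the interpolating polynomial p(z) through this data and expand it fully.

p(z) = -z^2 + z - 7

L_0(z) = z(z - 1) / [2] = (1/2)z^2 - (1/2)z
L_1(z) = (z + 1)(z - 1) / [-1] = -z^2 + 1
L_2(z) = (z + 1)z / [2] = (1/2)z^2 + (1/2)z
p(z) = (-9)·L_0 + (-7)·L_1 + (-7)·L_2
  (-9)·L_0(z) = -(9/2)z^2 + (9/2)z
  (-7)·L_1(z) = 7z^2 - 7
  (-7)·L_2(z) = -(7/2)z^2 - (7/2)z
Adding term by term: -z^2 + z - 7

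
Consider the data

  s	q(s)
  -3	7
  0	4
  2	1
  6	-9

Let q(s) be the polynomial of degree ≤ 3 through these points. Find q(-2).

829/135

L_0(-2) = (-2)·(-4)·(-8)/[(-3)·(-5)·(-9)] = 64/135
L_1(-2) = (1)·(-4)·(-8)/[(3)·(-2)·(-6)] = 8/9
L_2(-2) = (1)·(-2)·(-8)/[(5)·(2)·(-4)] = -2/5
L_3(-2) = (1)·(-2)·(-4)/[(9)·(6)·(4)] = 1/27
Sum: 7·(64/135) + 4·(8/9) + 1·(-2/5) + (-9)·(1/27) = 829/135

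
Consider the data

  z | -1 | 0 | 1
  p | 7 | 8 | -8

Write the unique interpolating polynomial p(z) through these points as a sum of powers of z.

p(z) = -(17/2)z^2 - (15/2)z + 8

L_0(z) = z(z - 1) / [2] = (1/2)z^2 - (1/2)z
L_1(z) = (z + 1)(z - 1) / [-1] = -z^2 + 1
L_2(z) = (z + 1)z / [2] = (1/2)z^2 + (1/2)z
p(z) = 7·L_0 + 8·L_1 + (-8)·L_2
  7·L_0(z) = (7/2)z^2 - (7/2)z
  8·L_1(z) = -8z^2 + 8
  (-8)·L_2(z) = -4z^2 - 4z
Adding term by term: -(17/2)z^2 - (15/2)z + 8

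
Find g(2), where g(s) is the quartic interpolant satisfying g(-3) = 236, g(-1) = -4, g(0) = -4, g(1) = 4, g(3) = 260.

Evaluate each Lagrange basis at s = 2:
L_0(2) = (3)·(2)·(1)·(-1)/[(-2)·(-3)·(-4)·(-6)] = -1/24
L_1(2) = (5)·(2)·(1)·(-1)/[(2)·(-1)·(-2)·(-4)] = 5/8
L_2(2) = (5)·(3)·(1)·(-1)/[(3)·(1)·(-1)·(-3)] = -5/3
L_3(2) = (5)·(3)·(2)·(-1)/[(4)·(2)·(1)·(-2)] = 15/8
L_4(2) = (5)·(3)·(2)·(1)/[(6)·(4)·(3)·(2)] = 5/24
Sum: 236·(-1/24) + (-4)·(5/8) + (-4)·(-5/3) + 4·(15/8) + 260·(5/24) = 56

56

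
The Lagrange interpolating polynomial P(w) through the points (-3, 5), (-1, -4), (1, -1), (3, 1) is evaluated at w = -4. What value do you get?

289/16

Evaluate each Lagrange basis at w = -4:
L_0(-4) = (-3)·(-5)·(-7)/[(-2)·(-4)·(-6)] = 35/16
L_1(-4) = (-1)·(-5)·(-7)/[(2)·(-2)·(-4)] = -35/16
L_2(-4) = (-1)·(-3)·(-7)/[(4)·(2)·(-2)] = 21/16
L_3(-4) = (-1)·(-3)·(-5)/[(6)·(4)·(2)] = -5/16
Sum: 5·(35/16) + (-4)·(-35/16) + (-1)·(21/16) + 1·(-5/16) = 289/16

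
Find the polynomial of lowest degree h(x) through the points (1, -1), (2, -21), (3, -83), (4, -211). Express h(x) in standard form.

h(x) = -4x^3 + 3x^2 - x + 1

Build the Lagrange basis polynomials:
L_0(x) = (x - 2)(x - 3)(x - 4) / [-6] = -(1/6)x^3 + (3/2)x^2 - (13/3)x + 4
L_1(x) = (x - 1)(x - 3)(x - 4) / [2] = (1/2)x^3 - 4x^2 + (19/2)x - 6
L_2(x) = (x - 1)(x - 2)(x - 4) / [-2] = -(1/2)x^3 + (7/2)x^2 - 7x + 4
L_3(x) = (x - 1)(x - 2)(x - 3) / [6] = (1/6)x^3 - x^2 + (11/6)x - 1
h(x) = (-1)·L_0 + (-21)·L_1 + (-83)·L_2 + (-211)·L_3
  (-1)·L_0(x) = (1/6)x^3 - (3/2)x^2 + (13/3)x - 4
  (-21)·L_1(x) = -(21/2)x^3 + 84x^2 - (399/2)x + 126
  (-83)·L_2(x) = (83/2)x^3 - (581/2)x^2 + 581x - 332
  (-211)·L_3(x) = -(211/6)x^3 + 211x^2 - (2321/6)x + 211
Adding term by term: -4x^3 + 3x^2 - x + 1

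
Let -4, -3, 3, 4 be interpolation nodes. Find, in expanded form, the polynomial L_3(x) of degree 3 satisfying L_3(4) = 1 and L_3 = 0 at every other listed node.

L_3(x) = (x + 4)(x + 3)(x - 3) / [(8)·(7)·(1)]
       = (x^3 + 4x^2 - 9x - 36) / (56)

L_3(x) = (1/56)x^3 + (1/14)x^2 - (9/56)x - 9/14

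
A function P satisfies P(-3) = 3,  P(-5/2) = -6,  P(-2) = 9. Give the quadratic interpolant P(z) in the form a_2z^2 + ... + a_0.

P(z) = 48z^2 + 246z + 309

Newton's divided differences:
P[-3,-5/2] = (-6 - 3) / (-5/2 - (-3)) = -18
P[-5/2,-2] = (9 - (-6)) / (-2 - (-5/2)) = 30
P[-3,-5/2,-2] = (30 - (-18)) / (-2 - (-3)) = 48
P(z) = 3 + (-18)·(z + 3) + 48·(z + 3)(z + 5/2)
Expanding: P(z) = 48z^2 + 246z + 309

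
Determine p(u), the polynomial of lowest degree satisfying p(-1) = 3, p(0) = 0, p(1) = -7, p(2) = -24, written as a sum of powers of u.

Newton's divided differences:
p[-1,0] = (0 - 3) / (0 - (-1)) = -3
p[0,1] = (-7 - 0) / (1 - 0) = -7
p[1,2] = (-24 - (-7)) / (2 - 1) = -17
p[-1,0,1] = (-7 - (-3)) / (1 - (-1)) = -2
p[0,1,2] = (-17 - (-7)) / (2 - 0) = -5
p[-1,0,1,2] = (-5 - (-2)) / (2 - (-1)) = -1
p(u) = 3 + (-3)·(u + 1) + (-2)·(u + 1)u + (-1)·(u + 1)u(u - 1)
Expanding: p(u) = -u^3 - 2u^2 - 4u

p(u) = -u^3 - 2u^2 - 4u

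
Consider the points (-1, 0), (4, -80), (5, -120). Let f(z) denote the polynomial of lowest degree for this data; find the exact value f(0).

0

L_0(0) = (-4)·(-5)/[(-5)·(-6)] = 2/3
L_1(0) = (1)·(-5)/[(5)·(-1)] = 1
L_2(0) = (1)·(-4)/[(6)·(1)] = -2/3
Sum: 0 + (-80)·(1) + (-120)·(-2/3) = 0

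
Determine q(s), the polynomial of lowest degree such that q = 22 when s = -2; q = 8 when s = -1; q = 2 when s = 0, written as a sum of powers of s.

L_0(s) = (s + 1)s / [2] = (1/2)s^2 + (1/2)s
L_1(s) = (s + 2)s / [-1] = -s^2 - 2s
L_2(s) = (s + 2)(s + 1) / [2] = (1/2)s^2 + (3/2)s + 1
q(s) = 22·L_0 + 8·L_1 + 2·L_2
  22·L_0(s) = 11s^2 + 11s
  8·L_1(s) = -8s^2 - 16s
  2·L_2(s) = s^2 + 3s + 2
Adding term by term: 4s^2 - 2s + 2

q(s) = 4s^2 - 2s + 2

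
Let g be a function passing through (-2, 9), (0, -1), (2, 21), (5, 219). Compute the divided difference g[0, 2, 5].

g[0,2] = (21 - (-1)) / (2 - 0) = 11
g[2,5] = (219 - 21) / (5 - 2) = 66
g[0,2,5] = (66 - 11) / (5 - 0) = 11

11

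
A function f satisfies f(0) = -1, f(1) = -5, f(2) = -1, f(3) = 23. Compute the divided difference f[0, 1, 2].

4

f[0,1] = (-5 - (-1)) / (1 - 0) = -4
f[1,2] = (-1 - (-5)) / (2 - 1) = 4
f[0,1,2] = (4 - (-4)) / (2 - 0) = 4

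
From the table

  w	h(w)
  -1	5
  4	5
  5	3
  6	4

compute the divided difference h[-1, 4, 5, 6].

h[-1,4] = (5 - 5) / (4 - (-1)) = 0
h[4,5] = (3 - 5) / (5 - 4) = -2
h[5,6] = (4 - 3) / (6 - 5) = 1
h[-1,4,5] = (-2 - 0) / (5 - (-1)) = -1/3
h[4,5,6] = (1 - (-2)) / (6 - 4) = 3/2
h[-1,4,5,6] = (3/2 - (-1/3)) / (6 - (-1)) = 11/42

11/42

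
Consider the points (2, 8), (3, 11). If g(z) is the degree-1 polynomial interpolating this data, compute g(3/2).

L_0(3/2) = (-3/2)/[(-1)] = 3/2
L_1(3/2) = (-1/2)/[(1)] = -1/2
Sum: 8·(3/2) + 11·(-1/2) = 13/2

13/2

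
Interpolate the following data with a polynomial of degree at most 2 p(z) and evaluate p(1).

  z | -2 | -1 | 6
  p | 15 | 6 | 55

Using Newton's divided-difference form:
p[-2,-1] = (6 - 15) / (-1 - (-2)) = -9
p[-1,6] = (55 - 6) / (6 - (-1)) = 7
p[-2,-1,6] = (7 - (-9)) / (6 - (-2)) = 2
p(1) = 15 + (-9)·(3) + 2·(3)·(2) = 0

0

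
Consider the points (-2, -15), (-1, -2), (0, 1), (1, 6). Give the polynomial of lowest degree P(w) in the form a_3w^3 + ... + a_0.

Newton's divided differences:
P[-2,-1] = (-2 - (-15)) / (-1 - (-2)) = 13
P[-1,0] = (1 - (-2)) / (0 - (-1)) = 3
P[0,1] = (6 - 1) / (1 - 0) = 5
P[-2,-1,0] = (3 - 13) / (0 - (-2)) = -5
P[-1,0,1] = (5 - 3) / (1 - (-1)) = 1
P[-2,-1,0,1] = (1 - (-5)) / (1 - (-2)) = 2
P(w) = -15 + 13·(w + 2) + (-5)·(w + 2)(w + 1) + 2·(w + 2)(w + 1)w
Expanding: P(w) = 2w^3 + w^2 + 2w + 1

P(w) = 2w^3 + w^2 + 2w + 1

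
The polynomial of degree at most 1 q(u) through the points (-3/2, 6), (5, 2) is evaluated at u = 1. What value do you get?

58/13

Evaluate each Lagrange basis at u = 1:
L_0(1) = (-4)/[(-13/2)] = 8/13
L_1(1) = (5/2)/[(13/2)] = 5/13
Sum: 6·(8/13) + 2·(5/13) = 58/13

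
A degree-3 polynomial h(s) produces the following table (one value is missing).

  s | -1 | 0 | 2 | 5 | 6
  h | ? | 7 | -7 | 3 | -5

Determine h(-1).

349/10

The 4 known values determine h uniquely (degree ≤ 3).
L_0(-1) = (-3)·(-6)·(-7)/[(-2)·(-5)·(-6)] = 21/10
L_1(-1) = (-1)·(-6)·(-7)/[(2)·(-3)·(-4)] = -7/4
L_2(-1) = (-1)·(-3)·(-7)/[(5)·(3)·(-1)] = 7/5
L_3(-1) = (-1)·(-3)·(-6)/[(6)·(4)·(1)] = -3/4
Sum: 7·(21/10) + (-7)·(-7/4) + 3·(7/5) + (-5)·(-3/4) = 349/10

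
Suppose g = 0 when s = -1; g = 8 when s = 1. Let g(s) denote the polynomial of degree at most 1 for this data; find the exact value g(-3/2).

-2

Evaluate each Lagrange basis at s = -3/2:
L_0(-3/2) = (-5/2)/[(-2)] = 5/4
L_1(-3/2) = (-1/2)/[(2)] = -1/4
Sum: 0 + 8·(-1/4) = -2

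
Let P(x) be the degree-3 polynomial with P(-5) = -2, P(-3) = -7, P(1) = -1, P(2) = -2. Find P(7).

Evaluate each Lagrange basis at x = 7:
L_0(7) = (10)·(6)·(5)/[(-2)·(-6)·(-7)] = -25/7
L_1(7) = (12)·(6)·(5)/[(2)·(-4)·(-5)] = 9
L_2(7) = (12)·(10)·(5)/[(6)·(4)·(-1)] = -25
L_3(7) = (12)·(10)·(6)/[(7)·(5)·(1)] = 144/7
Sum: (-2)·(-25/7) + (-7)·(9) + (-1)·(-25) + (-2)·(144/7) = -72

-72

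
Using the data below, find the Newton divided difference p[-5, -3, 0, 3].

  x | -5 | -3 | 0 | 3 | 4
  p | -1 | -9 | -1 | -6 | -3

p[-5,-3] = (-9 - (-1)) / (-3 - (-5)) = -4
p[-3,0] = (-1 - (-9)) / (0 - (-3)) = 8/3
p[0,3] = (-6 - (-1)) / (3 - 0) = -5/3
p[-5,-3,0] = (8/3 - (-4)) / (0 - (-5)) = 4/3
p[-3,0,3] = (-5/3 - 8/3) / (3 - (-3)) = -13/18
p[-5,-3,0,3] = (-13/18 - 4/3) / (3 - (-5)) = -37/144

-37/144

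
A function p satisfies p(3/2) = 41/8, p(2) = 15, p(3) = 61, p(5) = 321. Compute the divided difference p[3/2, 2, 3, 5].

3

p[3/2,2] = (15 - 41/8) / (2 - 3/2) = 79/4
p[2,3] = (61 - 15) / (3 - 2) = 46
p[3,5] = (321 - 61) / (5 - 3) = 130
p[3/2,2,3] = (46 - 79/4) / (3 - 3/2) = 35/2
p[2,3,5] = (130 - 46) / (5 - 2) = 28
p[3/2,2,3,5] = (28 - 35/2) / (5 - 3/2) = 3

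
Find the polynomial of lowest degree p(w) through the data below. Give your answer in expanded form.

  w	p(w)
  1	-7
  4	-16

Build the Lagrange basis polynomials:
L_0(w) = (w - 4) / [-3] = -(1/3)w + 4/3
L_1(w) = (w - 1) / [3] = (1/3)w - 1/3
p(w) = (-7)·L_0 + (-16)·L_1
  (-7)·L_0(w) = (7/3)w - 28/3
  (-16)·L_1(w) = -(16/3)w + 16/3
Adding term by term: -3w - 4

p(w) = -3w - 4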